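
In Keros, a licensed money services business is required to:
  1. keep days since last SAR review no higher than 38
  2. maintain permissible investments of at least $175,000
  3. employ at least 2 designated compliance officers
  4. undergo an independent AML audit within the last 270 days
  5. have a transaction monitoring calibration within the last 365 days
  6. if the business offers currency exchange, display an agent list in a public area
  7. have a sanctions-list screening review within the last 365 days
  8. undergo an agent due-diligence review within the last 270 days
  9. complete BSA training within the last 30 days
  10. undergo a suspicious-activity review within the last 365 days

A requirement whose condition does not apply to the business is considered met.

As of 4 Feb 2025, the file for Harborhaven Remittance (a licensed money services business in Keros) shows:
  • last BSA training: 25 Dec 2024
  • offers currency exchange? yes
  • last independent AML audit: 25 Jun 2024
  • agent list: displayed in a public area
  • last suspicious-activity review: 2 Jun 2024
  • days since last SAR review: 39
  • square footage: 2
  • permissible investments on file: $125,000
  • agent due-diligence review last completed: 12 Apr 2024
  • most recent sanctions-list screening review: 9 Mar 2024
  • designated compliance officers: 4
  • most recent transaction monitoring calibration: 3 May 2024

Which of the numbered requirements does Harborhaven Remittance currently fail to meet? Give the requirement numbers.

1. days since last SAR review 39 > 38 → not met
2. permissible investments $125,000 < $175,000 → not met
3. designated compliance officers 4 ≥ 2 → met
4. independent AML audit 224 days ago vs limit 270 → met
5. transaction monitoring calibration 277 days ago vs limit 365 → met
6. condition 'offers currency exchange' holds; agent list present → met
7. sanctions-list screening review 332 days ago vs limit 365 → met
8. agent due-diligence review 298 days ago vs limit 270 → not met
9. BSA training 41 days ago vs limit 30 → not met
10. suspicious-activity review 247 days ago vs limit 365 → met
Not met: 1, 2, 8, 9

1, 2, 8, 9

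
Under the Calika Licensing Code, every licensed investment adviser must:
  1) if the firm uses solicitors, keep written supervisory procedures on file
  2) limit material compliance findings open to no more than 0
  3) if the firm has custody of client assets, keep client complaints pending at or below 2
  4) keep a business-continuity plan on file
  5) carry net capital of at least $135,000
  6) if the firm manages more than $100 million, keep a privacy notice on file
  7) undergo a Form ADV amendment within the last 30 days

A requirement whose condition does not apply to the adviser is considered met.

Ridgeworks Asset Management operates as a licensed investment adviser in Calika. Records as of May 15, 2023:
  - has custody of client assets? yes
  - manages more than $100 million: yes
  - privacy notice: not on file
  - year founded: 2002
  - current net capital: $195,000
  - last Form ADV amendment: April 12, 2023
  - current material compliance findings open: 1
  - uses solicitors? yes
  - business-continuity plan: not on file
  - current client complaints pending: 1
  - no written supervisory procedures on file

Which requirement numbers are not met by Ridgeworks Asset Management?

1. condition 'uses solicitors' holds; written supervisory procedures absent → not met
2. material compliance findings open 1 > 0 → not met
3. condition 'has custody of client assets' holds; client complaints pending 1 ≤ 2 → met
4. business-continuity plan absent → not met
5. net capital $195,000 ≥ $135,000 → met
6. condition 'manages more than $100 million' holds; privacy notice absent → not met
7. Form ADV amendment 33 days ago vs limit 30 → not met
Not met: 1, 2, 4, 6, 7

1, 2, 4, 6, 7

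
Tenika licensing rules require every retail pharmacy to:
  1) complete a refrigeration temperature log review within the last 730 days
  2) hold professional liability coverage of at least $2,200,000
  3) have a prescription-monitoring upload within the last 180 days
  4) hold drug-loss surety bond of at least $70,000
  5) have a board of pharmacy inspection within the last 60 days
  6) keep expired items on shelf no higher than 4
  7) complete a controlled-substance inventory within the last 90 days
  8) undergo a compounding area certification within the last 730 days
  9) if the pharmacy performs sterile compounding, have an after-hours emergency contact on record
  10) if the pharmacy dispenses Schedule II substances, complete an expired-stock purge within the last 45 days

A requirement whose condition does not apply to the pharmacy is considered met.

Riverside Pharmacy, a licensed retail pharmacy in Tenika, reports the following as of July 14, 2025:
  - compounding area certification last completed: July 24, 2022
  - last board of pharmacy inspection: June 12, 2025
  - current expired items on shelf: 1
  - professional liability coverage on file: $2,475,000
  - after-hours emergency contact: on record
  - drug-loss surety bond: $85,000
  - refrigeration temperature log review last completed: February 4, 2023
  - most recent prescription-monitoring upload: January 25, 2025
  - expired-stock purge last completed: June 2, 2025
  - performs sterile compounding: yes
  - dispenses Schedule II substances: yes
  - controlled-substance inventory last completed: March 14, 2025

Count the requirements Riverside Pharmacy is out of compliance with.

3

1. refrigeration temperature log review 891 days ago vs limit 730 → not met
2. professional liability coverage $2,475,000 ≥ $2,200,000 → met
3. prescription-monitoring upload 170 days ago vs limit 180 → met
4. drug-loss surety bond $85,000 ≥ $70,000 → met
5. board of pharmacy inspection 32 days ago vs limit 60 → met
6. expired items on shelf 1 ≤ 4 → met
7. controlled-substance inventory 122 days ago vs limit 90 → not met
8. compounding area certification 1086 days ago vs limit 730 → not met
9. condition 'performs sterile compounding' holds; after-hours emergency contact present → met
10. condition 'dispenses Schedule II substances' holds; expired-stock purge 42 days ago vs limit 45 → met
Not met: 3 of 10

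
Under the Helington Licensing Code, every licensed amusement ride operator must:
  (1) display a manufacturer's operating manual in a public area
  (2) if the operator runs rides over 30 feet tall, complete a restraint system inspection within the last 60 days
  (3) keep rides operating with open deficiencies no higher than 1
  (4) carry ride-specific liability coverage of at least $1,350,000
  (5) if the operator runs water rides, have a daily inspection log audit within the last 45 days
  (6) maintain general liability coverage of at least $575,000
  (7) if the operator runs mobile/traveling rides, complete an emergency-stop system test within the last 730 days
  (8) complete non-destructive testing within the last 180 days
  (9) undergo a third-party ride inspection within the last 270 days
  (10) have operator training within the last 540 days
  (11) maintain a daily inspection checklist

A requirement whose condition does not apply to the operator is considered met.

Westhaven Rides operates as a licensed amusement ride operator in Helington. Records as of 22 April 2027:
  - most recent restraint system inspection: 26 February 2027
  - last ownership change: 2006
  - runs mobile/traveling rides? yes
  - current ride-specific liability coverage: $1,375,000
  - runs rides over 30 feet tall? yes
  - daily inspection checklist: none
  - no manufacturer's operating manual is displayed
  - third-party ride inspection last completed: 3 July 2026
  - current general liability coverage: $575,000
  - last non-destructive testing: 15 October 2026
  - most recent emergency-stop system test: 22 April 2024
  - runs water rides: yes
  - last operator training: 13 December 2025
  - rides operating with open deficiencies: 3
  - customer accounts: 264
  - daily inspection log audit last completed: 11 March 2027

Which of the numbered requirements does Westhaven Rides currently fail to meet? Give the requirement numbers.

1, 3, 7, 8, 9, 11

1. manufacturer's operating manual absent → not met
2. condition 'runs rides over 30 feet tall' holds; restraint system inspection 55 days ago vs limit 60 → met
3. rides operating with open deficiencies 3 > 1 → not met
4. ride-specific liability coverage $1,375,000 ≥ $1,350,000 → met
5. condition 'runs water rides' holds; daily inspection log audit 42 days ago vs limit 45 → met
6. general liability coverage $575,000 ≥ $575,000 → met
7. condition 'runs mobile/traveling rides' holds; emergency-stop system test 1095 days ago vs limit 730 → not met
8. non-destructive testing 189 days ago vs limit 180 → not met
9. third-party ride inspection 293 days ago vs limit 270 → not met
10. operator training 495 days ago vs limit 540 → met
11. daily inspection checklist absent → not met
Not met: 1, 3, 7, 8, 9, 11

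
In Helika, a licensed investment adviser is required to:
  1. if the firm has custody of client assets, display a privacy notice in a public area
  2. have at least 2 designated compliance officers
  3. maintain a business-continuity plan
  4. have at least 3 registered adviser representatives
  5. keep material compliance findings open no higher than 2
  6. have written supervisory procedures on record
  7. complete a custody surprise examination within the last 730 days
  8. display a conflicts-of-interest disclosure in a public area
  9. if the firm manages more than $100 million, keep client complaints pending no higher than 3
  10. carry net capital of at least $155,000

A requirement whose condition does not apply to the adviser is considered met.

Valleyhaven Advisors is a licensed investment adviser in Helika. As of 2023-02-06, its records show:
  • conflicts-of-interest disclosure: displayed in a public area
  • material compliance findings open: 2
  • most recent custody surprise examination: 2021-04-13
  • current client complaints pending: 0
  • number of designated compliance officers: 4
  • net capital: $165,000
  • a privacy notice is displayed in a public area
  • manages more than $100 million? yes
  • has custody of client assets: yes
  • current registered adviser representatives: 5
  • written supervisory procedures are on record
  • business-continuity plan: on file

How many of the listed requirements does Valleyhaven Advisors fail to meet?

1. condition 'has custody of client assets' holds; privacy notice present → met
2. designated compliance officers 4 ≥ 2 → met
3. business-continuity plan present → met
4. registered adviser representatives 5 ≥ 3 → met
5. material compliance findings open 2 ≤ 2 → met
6. written supervisory procedures present → met
7. custody surprise examination 664 days ago vs limit 730 → met
8. conflicts-of-interest disclosure present → met
9. condition 'manages more than $100 million' holds; client complaints pending 0 ≤ 3 → met
10. net capital $165,000 ≥ $155,000 → met
Not met: 0 of 10

0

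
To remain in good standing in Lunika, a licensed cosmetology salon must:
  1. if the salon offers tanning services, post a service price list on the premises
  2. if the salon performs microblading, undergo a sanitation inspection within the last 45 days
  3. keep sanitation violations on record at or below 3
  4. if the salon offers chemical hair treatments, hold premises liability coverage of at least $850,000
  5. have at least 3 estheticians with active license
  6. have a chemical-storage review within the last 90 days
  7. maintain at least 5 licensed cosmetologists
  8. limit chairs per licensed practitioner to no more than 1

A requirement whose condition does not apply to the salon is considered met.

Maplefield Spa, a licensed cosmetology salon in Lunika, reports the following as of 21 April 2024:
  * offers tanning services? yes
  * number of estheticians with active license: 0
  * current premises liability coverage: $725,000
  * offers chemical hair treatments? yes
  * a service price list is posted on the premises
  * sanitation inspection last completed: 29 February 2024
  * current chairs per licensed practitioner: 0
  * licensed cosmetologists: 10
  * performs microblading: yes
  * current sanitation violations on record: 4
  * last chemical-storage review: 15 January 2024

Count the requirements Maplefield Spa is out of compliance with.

1. condition 'offers tanning services' holds; service price list present → met
2. condition 'performs microblading' holds; sanitation inspection 52 days ago vs limit 45 → not met
3. sanitation violations on record 4 > 3 → not met
4. condition 'offers chemical hair treatments' holds; premises liability coverage $725,000 < $850,000 → not met
5. estheticians with active license 0 < 3 → not met
6. chemical-storage review 97 days ago vs limit 90 → not met
7. licensed cosmetologists 10 ≥ 5 → met
8. chairs per licensed practitioner 0 ≤ 1 → met
Not met: 5 of 8

5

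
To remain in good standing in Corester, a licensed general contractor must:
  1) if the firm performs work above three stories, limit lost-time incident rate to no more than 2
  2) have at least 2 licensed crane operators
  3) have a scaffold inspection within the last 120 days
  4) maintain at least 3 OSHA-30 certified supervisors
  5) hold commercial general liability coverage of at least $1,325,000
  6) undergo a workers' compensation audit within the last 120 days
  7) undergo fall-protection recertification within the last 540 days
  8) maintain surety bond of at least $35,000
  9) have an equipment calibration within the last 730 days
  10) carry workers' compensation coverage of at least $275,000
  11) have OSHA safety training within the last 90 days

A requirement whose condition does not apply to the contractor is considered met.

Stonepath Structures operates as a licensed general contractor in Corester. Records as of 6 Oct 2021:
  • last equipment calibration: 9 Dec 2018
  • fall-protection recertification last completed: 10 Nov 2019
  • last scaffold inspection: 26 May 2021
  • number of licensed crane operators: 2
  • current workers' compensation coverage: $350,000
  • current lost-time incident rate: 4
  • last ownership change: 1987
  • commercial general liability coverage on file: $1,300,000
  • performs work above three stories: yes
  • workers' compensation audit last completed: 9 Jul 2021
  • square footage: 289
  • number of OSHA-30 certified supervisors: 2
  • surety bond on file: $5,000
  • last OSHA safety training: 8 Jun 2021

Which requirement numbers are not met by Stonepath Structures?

1, 3, 4, 5, 7, 8, 9, 11

1. condition 'performs work above three stories' holds; lost-time incident rate 4 > 2 → not met
2. licensed crane operators 2 ≥ 2 → met
3. scaffold inspection 133 days ago vs limit 120 → not met
4. OSHA-30 certified supervisors 2 < 3 → not met
5. commercial general liability coverage $1,300,000 < $1,325,000 → not met
6. workers' compensation audit 89 days ago vs limit 120 → met
7. fall-protection recertification 696 days ago vs limit 540 → not met
8. surety bond $5,000 < $35,000 → not met
9. equipment calibration 1032 days ago vs limit 730 → not met
10. workers' compensation coverage $350,000 ≥ $275,000 → met
11. OSHA safety training 120 days ago vs limit 90 → not met
Not met: 1, 3, 4, 5, 7, 8, 9, 11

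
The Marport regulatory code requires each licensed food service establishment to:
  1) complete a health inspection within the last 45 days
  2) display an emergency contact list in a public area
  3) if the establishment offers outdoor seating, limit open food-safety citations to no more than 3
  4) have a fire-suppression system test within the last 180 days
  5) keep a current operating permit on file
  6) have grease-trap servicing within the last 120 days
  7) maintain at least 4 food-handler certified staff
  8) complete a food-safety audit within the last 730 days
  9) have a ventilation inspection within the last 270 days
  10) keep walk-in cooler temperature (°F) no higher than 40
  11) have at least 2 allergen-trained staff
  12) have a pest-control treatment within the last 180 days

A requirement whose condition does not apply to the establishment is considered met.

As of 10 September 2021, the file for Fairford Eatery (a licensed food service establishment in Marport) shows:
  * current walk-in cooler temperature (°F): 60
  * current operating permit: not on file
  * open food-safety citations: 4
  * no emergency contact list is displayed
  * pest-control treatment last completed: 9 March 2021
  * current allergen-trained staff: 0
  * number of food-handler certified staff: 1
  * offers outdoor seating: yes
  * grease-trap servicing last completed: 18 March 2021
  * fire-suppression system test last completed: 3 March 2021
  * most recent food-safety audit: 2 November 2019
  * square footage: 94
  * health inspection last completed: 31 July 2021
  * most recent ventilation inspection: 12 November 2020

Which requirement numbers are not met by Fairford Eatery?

1. health inspection 41 days ago vs limit 45 → met
2. emergency contact list absent → not met
3. condition 'offers outdoor seating' holds; open food-safety citations 4 > 3 → not met
4. fire-suppression system test 191 days ago vs limit 180 → not met
5. current operating permit absent → not met
6. grease-trap servicing 176 days ago vs limit 120 → not met
7. food-handler certified staff 1 < 4 → not met
8. food-safety audit 678 days ago vs limit 730 → met
9. ventilation inspection 302 days ago vs limit 270 → not met
10. walk-in cooler temperature (°F) 60 > 40 → not met
11. allergen-trained staff 0 < 2 → not met
12. pest-control treatment 185 days ago vs limit 180 → not met
Not met: 2, 3, 4, 5, 6, 7, 9, 10, 11, 12

2, 3, 4, 5, 6, 7, 9, 10, 11, 12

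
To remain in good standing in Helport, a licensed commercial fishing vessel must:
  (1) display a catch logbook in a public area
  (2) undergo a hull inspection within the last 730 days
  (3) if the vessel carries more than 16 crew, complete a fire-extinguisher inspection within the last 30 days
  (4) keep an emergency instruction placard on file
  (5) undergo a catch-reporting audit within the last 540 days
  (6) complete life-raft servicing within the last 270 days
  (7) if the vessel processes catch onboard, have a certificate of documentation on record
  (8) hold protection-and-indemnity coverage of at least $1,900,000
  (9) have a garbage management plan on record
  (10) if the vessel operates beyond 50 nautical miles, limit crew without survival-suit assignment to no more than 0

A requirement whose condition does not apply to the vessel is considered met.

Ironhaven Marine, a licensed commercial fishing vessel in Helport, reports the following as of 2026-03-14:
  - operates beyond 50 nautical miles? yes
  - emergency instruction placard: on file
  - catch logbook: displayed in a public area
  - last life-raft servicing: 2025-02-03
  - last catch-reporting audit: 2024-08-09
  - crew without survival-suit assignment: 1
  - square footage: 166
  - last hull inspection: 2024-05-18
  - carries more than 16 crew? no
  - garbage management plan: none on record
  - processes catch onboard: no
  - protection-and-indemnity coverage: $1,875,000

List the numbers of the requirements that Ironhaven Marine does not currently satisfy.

5, 6, 8, 9, 10

1. catch logbook present → met
2. hull inspection 665 days ago vs limit 730 → met
3. condition 'carries more than 16 crew' does not hold → requirement n/a → met
4. emergency instruction placard present → met
5. catch-reporting audit 582 days ago vs limit 540 → not met
6. life-raft servicing 404 days ago vs limit 270 → not met
7. condition 'processes catch onboard' does not hold → requirement n/a → met
8. protection-and-indemnity coverage $1,875,000 < $1,900,000 → not met
9. garbage management plan absent → not met
10. condition 'operates beyond 50 nautical miles' holds; crew without survival-suit assignment 1 > 0 → not met
Not met: 5, 6, 8, 9, 10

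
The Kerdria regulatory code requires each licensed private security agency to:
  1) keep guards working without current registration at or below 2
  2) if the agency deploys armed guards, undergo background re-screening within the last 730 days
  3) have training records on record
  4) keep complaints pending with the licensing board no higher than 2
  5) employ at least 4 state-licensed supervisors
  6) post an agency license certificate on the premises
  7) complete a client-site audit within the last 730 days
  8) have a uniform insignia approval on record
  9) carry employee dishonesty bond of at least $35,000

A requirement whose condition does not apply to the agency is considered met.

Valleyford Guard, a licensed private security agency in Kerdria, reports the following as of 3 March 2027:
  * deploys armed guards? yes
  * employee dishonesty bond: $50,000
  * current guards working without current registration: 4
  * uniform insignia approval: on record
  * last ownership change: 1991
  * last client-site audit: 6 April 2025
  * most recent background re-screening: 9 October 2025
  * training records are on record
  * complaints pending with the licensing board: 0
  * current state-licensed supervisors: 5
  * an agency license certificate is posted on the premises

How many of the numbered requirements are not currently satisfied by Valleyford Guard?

1. guards working without current registration 4 > 2 → not met
2. condition 'deploys armed guards' holds; background re-screening 510 days ago vs limit 730 → met
3. training records present → met
4. complaints pending with the licensing board 0 ≤ 2 → met
5. state-licensed supervisors 5 ≥ 4 → met
6. agency license certificate present → met
7. client-site audit 696 days ago vs limit 730 → met
8. uniform insignia approval present → met
9. employee dishonesty bond $50,000 ≥ $35,000 → met
Not met: 1 of 9

1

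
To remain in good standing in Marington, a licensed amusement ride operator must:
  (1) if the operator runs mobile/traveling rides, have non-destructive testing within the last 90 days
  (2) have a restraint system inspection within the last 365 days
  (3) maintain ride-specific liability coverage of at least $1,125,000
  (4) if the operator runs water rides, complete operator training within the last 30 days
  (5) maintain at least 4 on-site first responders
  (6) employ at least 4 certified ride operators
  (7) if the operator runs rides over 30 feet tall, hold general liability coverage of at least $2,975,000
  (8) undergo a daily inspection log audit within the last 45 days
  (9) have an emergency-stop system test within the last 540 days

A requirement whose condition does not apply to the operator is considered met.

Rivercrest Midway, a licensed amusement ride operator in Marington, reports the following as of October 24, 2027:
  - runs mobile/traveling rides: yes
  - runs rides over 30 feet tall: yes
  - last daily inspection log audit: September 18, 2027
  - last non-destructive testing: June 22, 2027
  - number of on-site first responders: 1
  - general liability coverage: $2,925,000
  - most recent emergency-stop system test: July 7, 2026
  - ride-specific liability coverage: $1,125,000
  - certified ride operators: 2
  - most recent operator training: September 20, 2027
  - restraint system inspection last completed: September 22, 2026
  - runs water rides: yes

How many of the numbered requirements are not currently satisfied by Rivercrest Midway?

1. condition 'runs mobile/traveling rides' holds; non-destructive testing 124 days ago vs limit 90 → not met
2. restraint system inspection 397 days ago vs limit 365 → not met
3. ride-specific liability coverage $1,125,000 ≥ $1,125,000 → met
4. condition 'runs water rides' holds; operator training 34 days ago vs limit 30 → not met
5. on-site first responders 1 < 4 → not met
6. certified ride operators 2 < 4 → not met
7. condition 'runs rides over 30 feet tall' holds; general liability coverage $2,925,000 < $2,975,000 → not met
8. daily inspection log audit 36 days ago vs limit 45 → met
9. emergency-stop system test 474 days ago vs limit 540 → met
Not met: 6 of 9

6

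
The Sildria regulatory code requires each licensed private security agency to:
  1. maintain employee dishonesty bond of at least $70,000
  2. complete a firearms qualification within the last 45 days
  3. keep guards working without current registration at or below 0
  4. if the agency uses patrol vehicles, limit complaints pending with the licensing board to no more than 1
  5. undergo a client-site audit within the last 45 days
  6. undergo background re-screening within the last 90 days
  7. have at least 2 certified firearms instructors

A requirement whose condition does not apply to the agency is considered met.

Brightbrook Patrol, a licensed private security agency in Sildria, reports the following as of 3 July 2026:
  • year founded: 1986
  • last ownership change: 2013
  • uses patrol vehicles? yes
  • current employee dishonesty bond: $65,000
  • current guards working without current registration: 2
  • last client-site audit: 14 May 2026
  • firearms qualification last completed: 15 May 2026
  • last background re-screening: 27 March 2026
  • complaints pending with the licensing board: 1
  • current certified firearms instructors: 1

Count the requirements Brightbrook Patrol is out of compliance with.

1. employee dishonesty bond $65,000 < $70,000 → not met
2. firearms qualification 49 days ago vs limit 45 → not met
3. guards working without current registration 2 > 0 → not met
4. condition 'uses patrol vehicles' holds; complaints pending with the licensing board 1 ≤ 1 → met
5. client-site audit 50 days ago vs limit 45 → not met
6. background re-screening 98 days ago vs limit 90 → not met
7. certified firearms instructors 1 < 2 → not met
Not met: 6 of 7

6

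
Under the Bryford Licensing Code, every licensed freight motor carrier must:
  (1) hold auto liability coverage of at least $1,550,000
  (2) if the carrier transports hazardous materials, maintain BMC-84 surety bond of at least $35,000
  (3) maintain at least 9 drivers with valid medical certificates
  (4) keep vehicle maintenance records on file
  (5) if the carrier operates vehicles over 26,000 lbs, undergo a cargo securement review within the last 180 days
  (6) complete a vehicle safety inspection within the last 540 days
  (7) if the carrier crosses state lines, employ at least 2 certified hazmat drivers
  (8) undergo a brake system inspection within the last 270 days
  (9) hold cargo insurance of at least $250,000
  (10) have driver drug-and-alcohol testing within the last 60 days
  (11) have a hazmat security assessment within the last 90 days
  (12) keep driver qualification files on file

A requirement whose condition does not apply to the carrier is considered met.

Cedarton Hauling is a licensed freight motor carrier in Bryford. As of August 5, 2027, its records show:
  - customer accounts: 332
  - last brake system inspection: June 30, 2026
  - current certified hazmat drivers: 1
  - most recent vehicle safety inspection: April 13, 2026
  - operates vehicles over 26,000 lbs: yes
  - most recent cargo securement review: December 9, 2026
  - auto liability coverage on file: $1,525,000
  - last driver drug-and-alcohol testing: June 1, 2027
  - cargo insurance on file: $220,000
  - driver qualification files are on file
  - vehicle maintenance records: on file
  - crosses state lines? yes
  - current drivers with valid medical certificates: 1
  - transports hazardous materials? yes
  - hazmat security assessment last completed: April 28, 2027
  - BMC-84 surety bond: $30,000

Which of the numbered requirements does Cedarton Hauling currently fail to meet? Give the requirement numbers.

1. auto liability coverage $1,525,000 < $1,550,000 → not met
2. condition 'transports hazardous materials' holds; BMC-84 surety bond $30,000 < $35,000 → not met
3. drivers with valid medical certificates 1 < 9 → not met
4. vehicle maintenance records present → met
5. condition 'operates vehicles over 26,000 lbs' holds; cargo securement review 239 days ago vs limit 180 → not met
6. vehicle safety inspection 479 days ago vs limit 540 → met
7. condition 'crosses state lines' holds; certified hazmat drivers 1 < 2 → not met
8. brake system inspection 401 days ago vs limit 270 → not met
9. cargo insurance $220,000 < $250,000 → not met
10. driver drug-and-alcohol testing 65 days ago vs limit 60 → not met
11. hazmat security assessment 99 days ago vs limit 90 → not met
12. driver qualification files present → met
Not met: 1, 2, 3, 5, 7, 8, 9, 10, 11

1, 2, 3, 5, 7, 8, 9, 10, 11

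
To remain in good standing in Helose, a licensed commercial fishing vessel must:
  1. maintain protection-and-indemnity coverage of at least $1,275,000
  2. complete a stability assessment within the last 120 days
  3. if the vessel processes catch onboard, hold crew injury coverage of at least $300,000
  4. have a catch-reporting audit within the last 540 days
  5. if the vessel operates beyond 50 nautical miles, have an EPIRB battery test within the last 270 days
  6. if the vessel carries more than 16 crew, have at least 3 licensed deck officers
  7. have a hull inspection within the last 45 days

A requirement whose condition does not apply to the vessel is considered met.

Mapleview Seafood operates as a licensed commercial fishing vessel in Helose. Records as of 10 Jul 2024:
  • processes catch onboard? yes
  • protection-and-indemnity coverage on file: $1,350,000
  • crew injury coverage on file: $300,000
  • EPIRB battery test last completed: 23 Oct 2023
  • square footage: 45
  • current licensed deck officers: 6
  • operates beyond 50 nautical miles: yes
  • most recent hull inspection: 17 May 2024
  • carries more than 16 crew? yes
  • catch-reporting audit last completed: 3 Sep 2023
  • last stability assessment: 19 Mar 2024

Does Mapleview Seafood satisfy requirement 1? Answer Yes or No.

1. protection-and-indemnity coverage $1,350,000 ≥ $1,275,000 → met

Yes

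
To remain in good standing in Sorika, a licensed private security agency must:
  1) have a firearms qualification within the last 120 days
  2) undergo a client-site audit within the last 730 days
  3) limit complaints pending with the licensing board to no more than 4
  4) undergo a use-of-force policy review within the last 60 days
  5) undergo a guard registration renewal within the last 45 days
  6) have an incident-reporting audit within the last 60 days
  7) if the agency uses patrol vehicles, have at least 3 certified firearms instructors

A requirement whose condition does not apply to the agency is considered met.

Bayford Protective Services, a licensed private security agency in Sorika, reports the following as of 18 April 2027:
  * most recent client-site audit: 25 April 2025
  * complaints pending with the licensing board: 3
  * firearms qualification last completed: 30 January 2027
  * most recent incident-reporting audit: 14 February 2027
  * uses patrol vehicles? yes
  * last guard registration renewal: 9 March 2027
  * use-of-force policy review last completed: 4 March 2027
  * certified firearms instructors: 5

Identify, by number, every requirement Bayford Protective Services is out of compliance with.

6

1. firearms qualification 78 days ago vs limit 120 → met
2. client-site audit 723 days ago vs limit 730 → met
3. complaints pending with the licensing board 3 ≤ 4 → met
4. use-of-force policy review 45 days ago vs limit 60 → met
5. guard registration renewal 40 days ago vs limit 45 → met
6. incident-reporting audit 63 days ago vs limit 60 → not met
7. condition 'uses patrol vehicles' holds; certified firearms instructors 5 ≥ 3 → met
Not met: 6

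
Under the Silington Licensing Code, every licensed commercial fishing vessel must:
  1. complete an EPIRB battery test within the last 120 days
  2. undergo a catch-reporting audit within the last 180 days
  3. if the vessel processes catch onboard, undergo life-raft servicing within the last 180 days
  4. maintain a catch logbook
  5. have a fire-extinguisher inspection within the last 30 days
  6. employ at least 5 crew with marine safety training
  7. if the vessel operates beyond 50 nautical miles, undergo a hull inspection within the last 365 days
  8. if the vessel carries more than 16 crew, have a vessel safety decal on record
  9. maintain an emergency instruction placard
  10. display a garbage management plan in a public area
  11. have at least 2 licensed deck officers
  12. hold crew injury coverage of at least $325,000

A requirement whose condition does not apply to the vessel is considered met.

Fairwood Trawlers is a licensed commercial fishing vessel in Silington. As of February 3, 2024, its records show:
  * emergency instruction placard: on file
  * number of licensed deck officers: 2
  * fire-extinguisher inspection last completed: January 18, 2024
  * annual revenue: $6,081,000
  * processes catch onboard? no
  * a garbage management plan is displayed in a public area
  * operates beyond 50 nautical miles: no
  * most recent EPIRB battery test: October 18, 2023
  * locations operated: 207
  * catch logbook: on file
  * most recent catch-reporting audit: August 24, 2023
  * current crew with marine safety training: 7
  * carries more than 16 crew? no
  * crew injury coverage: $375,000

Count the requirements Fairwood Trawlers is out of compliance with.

0

1. EPIRB battery test 108 days ago vs limit 120 → met
2. catch-reporting audit 163 days ago vs limit 180 → met
3. condition 'processes catch onboard' does not hold → requirement n/a → met
4. catch logbook present → met
5. fire-extinguisher inspection 16 days ago vs limit 30 → met
6. crew with marine safety training 7 ≥ 5 → met
7. condition 'operates beyond 50 nautical miles' does not hold → requirement n/a → met
8. condition 'carries more than 16 crew' does not hold → requirement n/a → met
9. emergency instruction placard present → met
10. garbage management plan present → met
11. licensed deck officers 2 ≥ 2 → met
12. crew injury coverage $375,000 ≥ $325,000 → met
Not met: 0 of 12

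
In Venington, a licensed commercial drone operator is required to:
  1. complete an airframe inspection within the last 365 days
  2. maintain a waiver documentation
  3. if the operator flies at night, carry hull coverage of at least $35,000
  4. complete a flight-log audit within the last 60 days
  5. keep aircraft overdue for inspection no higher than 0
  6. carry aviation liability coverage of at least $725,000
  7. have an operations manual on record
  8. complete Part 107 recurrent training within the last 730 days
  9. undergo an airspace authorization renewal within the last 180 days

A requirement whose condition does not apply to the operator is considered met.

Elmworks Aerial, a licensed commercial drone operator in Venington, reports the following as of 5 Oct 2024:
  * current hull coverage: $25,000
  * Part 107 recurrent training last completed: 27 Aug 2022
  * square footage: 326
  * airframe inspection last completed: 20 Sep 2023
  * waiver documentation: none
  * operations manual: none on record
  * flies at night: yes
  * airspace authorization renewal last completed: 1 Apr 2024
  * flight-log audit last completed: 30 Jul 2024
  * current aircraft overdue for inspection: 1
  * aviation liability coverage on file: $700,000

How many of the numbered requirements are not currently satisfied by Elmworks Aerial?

9

1. airframe inspection 381 days ago vs limit 365 → not met
2. waiver documentation absent → not met
3. condition 'flies at night' holds; hull coverage $25,000 < $35,000 → not met
4. flight-log audit 67 days ago vs limit 60 → not met
5. aircraft overdue for inspection 1 > 0 → not met
6. aviation liability coverage $700,000 < $725,000 → not met
7. operations manual absent → not met
8. Part 107 recurrent training 770 days ago vs limit 730 → not met
9. airspace authorization renewal 187 days ago vs limit 180 → not met
Not met: 9 of 9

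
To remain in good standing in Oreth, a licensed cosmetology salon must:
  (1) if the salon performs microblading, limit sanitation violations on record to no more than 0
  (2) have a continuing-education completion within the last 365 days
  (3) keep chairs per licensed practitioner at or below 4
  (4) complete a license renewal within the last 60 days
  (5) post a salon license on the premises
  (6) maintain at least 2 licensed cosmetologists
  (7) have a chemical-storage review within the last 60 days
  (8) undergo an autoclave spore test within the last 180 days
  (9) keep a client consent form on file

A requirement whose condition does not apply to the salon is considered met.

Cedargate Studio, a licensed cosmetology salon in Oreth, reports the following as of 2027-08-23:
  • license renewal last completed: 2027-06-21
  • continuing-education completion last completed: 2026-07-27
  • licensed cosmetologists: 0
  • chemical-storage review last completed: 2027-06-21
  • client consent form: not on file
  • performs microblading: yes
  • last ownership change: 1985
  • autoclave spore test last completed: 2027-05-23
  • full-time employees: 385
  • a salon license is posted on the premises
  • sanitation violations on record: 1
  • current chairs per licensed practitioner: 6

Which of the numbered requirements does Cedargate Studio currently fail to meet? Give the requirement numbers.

1. condition 'performs microblading' holds; sanitation violations on record 1 > 0 → not met
2. continuing-education completion 392 days ago vs limit 365 → not met
3. chairs per licensed practitioner 6 > 4 → not met
4. license renewal 63 days ago vs limit 60 → not met
5. salon license present → met
6. licensed cosmetologists 0 < 2 → not met
7. chemical-storage review 63 days ago vs limit 60 → not met
8. autoclave spore test 92 days ago vs limit 180 → met
9. client consent form absent → not met
Not met: 1, 2, 3, 4, 6, 7, 9

1, 2, 3, 4, 6, 7, 9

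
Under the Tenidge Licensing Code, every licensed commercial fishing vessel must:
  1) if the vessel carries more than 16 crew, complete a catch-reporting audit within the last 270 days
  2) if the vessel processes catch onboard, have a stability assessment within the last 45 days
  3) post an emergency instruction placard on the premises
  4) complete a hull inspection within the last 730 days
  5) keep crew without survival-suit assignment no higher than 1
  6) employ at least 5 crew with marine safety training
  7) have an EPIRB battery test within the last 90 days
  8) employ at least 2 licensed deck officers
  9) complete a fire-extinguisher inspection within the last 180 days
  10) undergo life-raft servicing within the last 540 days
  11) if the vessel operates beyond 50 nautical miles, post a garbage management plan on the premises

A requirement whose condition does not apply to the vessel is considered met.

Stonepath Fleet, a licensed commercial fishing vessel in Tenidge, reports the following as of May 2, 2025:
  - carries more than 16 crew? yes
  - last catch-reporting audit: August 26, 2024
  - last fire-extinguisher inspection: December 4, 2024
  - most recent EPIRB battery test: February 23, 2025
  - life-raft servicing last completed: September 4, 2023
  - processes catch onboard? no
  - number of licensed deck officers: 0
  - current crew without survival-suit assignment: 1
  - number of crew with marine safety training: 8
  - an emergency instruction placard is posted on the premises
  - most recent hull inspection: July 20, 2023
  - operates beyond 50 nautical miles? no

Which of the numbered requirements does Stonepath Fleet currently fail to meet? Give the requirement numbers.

8, 10

1. condition 'carries more than 16 crew' holds; catch-reporting audit 249 days ago vs limit 270 → met
2. condition 'processes catch onboard' does not hold → requirement n/a → met
3. emergency instruction placard present → met
4. hull inspection 652 days ago vs limit 730 → met
5. crew without survival-suit assignment 1 ≤ 1 → met
6. crew with marine safety training 8 ≥ 5 → met
7. EPIRB battery test 68 days ago vs limit 90 → met
8. licensed deck officers 0 < 2 → not met
9. fire-extinguisher inspection 149 days ago vs limit 180 → met
10. life-raft servicing 606 days ago vs limit 540 → not met
11. condition 'operates beyond 50 nautical miles' does not hold → requirement n/a → met
Not met: 8, 10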